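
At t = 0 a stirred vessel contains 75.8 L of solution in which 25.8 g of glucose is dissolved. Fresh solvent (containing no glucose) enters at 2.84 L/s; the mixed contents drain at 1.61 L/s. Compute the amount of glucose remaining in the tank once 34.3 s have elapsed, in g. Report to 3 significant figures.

Let m(t) be the amount of glucose. Volume: V(t) = V₀ + (Q_in − Q_out) t = 75.8 + 1.2300 t; V(34.3) = 117.99 L.
No glucose enters, so dm/dt = −Q_out · (m/V).
dm/m = −Q_out dt/(V₀ + 1.2300 t); integrating gives ln(m/m₀) = −(Q_out/(Q_in−Q_out)) ln(V/V₀).
m = m₀ (V₀/V)^(Q_out/(Q_in−Q_out)) = 25.8 × (75.8/117.99)^(1.3089) = 14.457 g.

14.5 g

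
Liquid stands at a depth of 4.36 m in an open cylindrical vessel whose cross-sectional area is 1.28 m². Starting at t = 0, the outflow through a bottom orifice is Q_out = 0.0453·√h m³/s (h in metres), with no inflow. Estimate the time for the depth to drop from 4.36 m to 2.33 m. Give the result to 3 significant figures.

A dh/dt = −Q_out = −0.0453 √h.
Separate and integrate: 2(√h − √h₀) = −(0.0453/A) t.
t = 2A(√h₀ − √h)/0.0453 = 2·1.28·(√4.36 − √2.33)/0.0453
  = 2.5600 × (2.0881 − 1.5264) / 0.0453 = 31.739 s.

31.7 s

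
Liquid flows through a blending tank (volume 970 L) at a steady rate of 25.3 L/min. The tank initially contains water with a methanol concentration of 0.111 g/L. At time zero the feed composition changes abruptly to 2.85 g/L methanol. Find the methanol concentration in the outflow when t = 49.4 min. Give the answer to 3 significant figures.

Transient balance on the dissolved component: V dC/dt = Q(C_in − C).
Time constant τ = V/Q = 970/25.3 = 38.340 min.
Integrating: C(t) = C_in + (C₀ − C_in) e^(−t/τ).
C(49.4) = 2.85 + (0.111 − 2.85)·e^(−49.4/38.340) = 2.85 + (-2.7390)·0.27569 = 2.0949 g/L.

2.09 g/L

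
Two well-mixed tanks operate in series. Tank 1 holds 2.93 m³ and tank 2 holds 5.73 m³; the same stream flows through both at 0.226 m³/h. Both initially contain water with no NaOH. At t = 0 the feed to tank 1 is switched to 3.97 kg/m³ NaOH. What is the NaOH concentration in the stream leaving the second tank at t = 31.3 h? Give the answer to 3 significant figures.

1.98 kg/m³

Species balance on tank i: dCᵢ/dt = (Cᵢ₋₁ − Cᵢ)/τᵢ with τᵢ = Vᵢ/Q.
τ₁ = 2.93/0.226 = 12.965 h; τ₂ = 5.73/0.226 = 25.354 h.
Tank 1: C₁ = C_in(1 − e^(−t/τ₁)). Tank 2 (τ₁ ≠ τ₂): C₂ = C_in[1 − (τ₁ e^(−t/τ₁) − τ₂ e^(−t/τ₂))/(τ₁ − τ₂)].
At t = 31.3: e^(−t/τ₁) = 0.089433, e^(−t/τ₂) = 0.29097.
C₂ = 3.97·[1 − (12.965·0.089433 − 25.354·0.29097)/(-12.389)] = 3.97·0.49813 = 1.9776 kg/m³.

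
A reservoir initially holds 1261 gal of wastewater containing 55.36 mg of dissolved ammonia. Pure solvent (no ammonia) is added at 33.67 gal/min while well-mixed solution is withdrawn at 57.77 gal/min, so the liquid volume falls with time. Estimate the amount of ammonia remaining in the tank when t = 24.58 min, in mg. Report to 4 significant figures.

12.10 mg

Total volume: dV/dt = Q_in − Q_out = -24.1000 gal/min, so V(t) = 1261 − 24.1000 t and V(24.58) = 668.622 gal.
Species balance (pure solvent in): dm/dt = −Q_out · m/V(t).
dm/m = −Q_out dt/(V₀ − 24.1000 t); integrating gives ln(m/m₀) = −(Q_out/(Q_in−Q_out)) ln(V/V₀).
m = m₀ (V₀/V)^(Q_out/(Q_in−Q_out)) = 55.36 × (1261/668.622)^(-2.39710) = 12.0980 mg.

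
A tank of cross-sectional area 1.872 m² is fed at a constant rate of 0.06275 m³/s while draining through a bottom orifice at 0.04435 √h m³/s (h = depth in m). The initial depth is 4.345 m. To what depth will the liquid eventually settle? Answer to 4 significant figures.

Volume balance on the tank: A dh/dt = Q_in − 0.04435 √h. At steady state dh/dt = 0:
Q_in = 0.04435 √h_ss ⇒ √h_ss = 0.06275/0.04435 = 1.41488.
h_ss = 1.41488² = 2.00189 m. (Since h₀ = 4.345 m > h_ss, the level will fall toward this value.)

2.002 m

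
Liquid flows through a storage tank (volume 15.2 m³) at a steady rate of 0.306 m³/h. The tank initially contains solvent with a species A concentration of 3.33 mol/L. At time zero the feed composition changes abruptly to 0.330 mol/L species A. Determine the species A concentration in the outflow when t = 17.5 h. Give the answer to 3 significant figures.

Mass balance on the solute (V constant): V dC/dt = Q(C_in − C).
Time constant τ = V/Q = 15.2/0.306 = 49.673 h.
This is linear first-order; C(t) = C_in + (C₀ − C_in) e^(−t/τ).
C(17.5) = 0.330 + (3.33 − 0.330)·e^(−17.5/49.673) = 0.330 + (3.0000)·0.70307 = 2.4392 mol/L.

2.44 mol/L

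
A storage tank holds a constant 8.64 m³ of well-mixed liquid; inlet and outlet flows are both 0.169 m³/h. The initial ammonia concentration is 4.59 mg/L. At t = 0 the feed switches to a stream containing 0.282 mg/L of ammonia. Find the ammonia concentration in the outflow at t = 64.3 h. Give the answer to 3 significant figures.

1.51 mg/L

Accumulation = in − out for the solute gives V dC/dt = Q(C_in − C).
Rewrite as dC/dt + C/τ = C_in/τ, τ = V/Q = 51.124 h.
Integrating: C(t) = C_in + (C₀ − C_in) e^(−t/τ).
C(64.3) = 0.282 + (4.59 − 0.282)·e^(−64.3/51.124) = 0.282 + (4.3080)·0.28430 = 1.5068 mg/L.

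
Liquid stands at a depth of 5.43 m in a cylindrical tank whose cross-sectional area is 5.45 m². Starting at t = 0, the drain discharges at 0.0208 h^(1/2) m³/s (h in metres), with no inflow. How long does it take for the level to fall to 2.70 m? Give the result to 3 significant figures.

360 s

With no inflow, A dh/dt = −0.0208 √h.
Separate and integrate: 2(√h − √h₀) = −(0.0208/A) t.
t = 2A(√h₀ − √h)/0.0208 = 2·5.45·(√5.43 − √2.70)/0.0208
  = 10.900 × (2.3302 − 1.6432) / 0.0208 = 360.05 s.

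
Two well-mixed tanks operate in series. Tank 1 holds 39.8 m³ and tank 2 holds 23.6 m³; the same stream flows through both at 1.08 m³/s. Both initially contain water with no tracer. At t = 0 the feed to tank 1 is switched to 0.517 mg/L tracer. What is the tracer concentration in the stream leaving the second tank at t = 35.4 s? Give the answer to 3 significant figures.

Time constants: τᵢ = Vᵢ/Q for each well-mixed tank.
τ₁ = 39.8/1.08 = 36.852 s; τ₂ = 23.6/1.08 = 21.852 s.
Solving the cascade with C₁(0)=C₂(0)=0 gives C₂(t) = C_in[1 − (τ₁ e^(−t/τ₁) − τ₂ e^(−t/τ₂))/(τ₁ − τ₂)].
At t = 35.4: e^(−t/τ₁) = 0.38266, e^(−t/τ₂) = 0.19790.
C₂ = 0.517·[1 − (36.852·0.38266 − 21.852·0.19790)/(15.000)] = 0.517·0.34818 = 0.18001 mg/L.

0.180 mg/L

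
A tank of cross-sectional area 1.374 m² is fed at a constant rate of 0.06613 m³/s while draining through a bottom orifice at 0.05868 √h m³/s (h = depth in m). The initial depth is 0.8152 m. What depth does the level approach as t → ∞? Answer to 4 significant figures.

A dh/dt = Q_in − 0.05868 √h. Steady state requires inflow = outflow:
Q_in = 0.05868 √h_ss ⇒ √h_ss = 0.06613/0.05868 = 1.12696.
h_ss = 1.12696² = 1.27004 m. (Since h₀ = 0.8152 m < h_ss, the level will rise toward this value.)

1.270 m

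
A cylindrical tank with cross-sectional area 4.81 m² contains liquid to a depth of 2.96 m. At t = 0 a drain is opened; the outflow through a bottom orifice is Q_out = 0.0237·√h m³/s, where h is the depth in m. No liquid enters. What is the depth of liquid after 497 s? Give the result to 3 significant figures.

A dh/dt = −Q_out = −0.0237 √h.
This is separable: 2 d(√h)/dt = −0.0237/A, so √h = √h₀ − (0.0237/(2A)) t.
√h = √2.96 − 0.0237·497/(2·4.81) = 1.7205 − 1.2244 = 0.49605.
h = 0.49605² = 0.24606 m.

0.246 m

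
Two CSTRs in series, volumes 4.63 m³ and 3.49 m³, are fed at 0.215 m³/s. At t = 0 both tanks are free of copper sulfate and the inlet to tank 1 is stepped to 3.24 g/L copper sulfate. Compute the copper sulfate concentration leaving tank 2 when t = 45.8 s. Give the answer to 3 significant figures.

Each tank obeys Vᵢ dCᵢ/dt = Q(Cᵢ₋₁ − Cᵢ), so τᵢ = Vᵢ/Q.
τ₁ = 4.63/0.215 = 21.535 s; τ₂ = 3.49/0.215 = 16.233 s.
Tank 1: C₁ = C_in(1 − e^(−t/τ₁)). Tank 2 (τ₁ ≠ τ₂): C₂ = C_in[1 − (τ₁ e^(−t/τ₁) − τ₂ e^(−t/τ₂))/(τ₁ − τ₂)].
At t = 45.8: e^(−t/τ₁) = 0.11922, e^(−t/τ₂) = 0.059517.
C₂ = 3.24·[1 − (21.535·0.11922 − 16.233·0.059517)/(5.3023)] = 3.24·0.69800 = 2.2615 g/L.

2.26 g/L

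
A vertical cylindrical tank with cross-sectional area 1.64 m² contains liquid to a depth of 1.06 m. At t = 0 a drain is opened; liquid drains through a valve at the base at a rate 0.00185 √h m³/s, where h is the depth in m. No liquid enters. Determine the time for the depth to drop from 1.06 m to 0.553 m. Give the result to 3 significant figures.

With no inflow, A dh/dt = −0.00185 √h.
Separate and integrate: 2(√h − √h₀) = −(0.00185/A) t.
t = 2A(√h₀ − √h)/0.00185 = 2·1.64·(√1.06 − √0.553)/0.00185
  = 3.2800 × (1.0296 − 0.74364) / 0.00185 = 506.93 s.

507 s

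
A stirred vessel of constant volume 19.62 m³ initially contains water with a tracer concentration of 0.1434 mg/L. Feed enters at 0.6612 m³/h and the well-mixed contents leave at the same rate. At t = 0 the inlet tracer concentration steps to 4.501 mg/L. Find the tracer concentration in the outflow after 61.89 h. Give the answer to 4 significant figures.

3.960 mg/L

Species balance on the tank: V dC/dt = Q(C_in − C).
Rewrite as dC/dt + C/τ = C_in/τ, τ = V/Q = 29.6733 h.
C approaches C_in exponentially: C(t) = C_in + (C₀ − C_in) e^(−t/τ).
C(61.89) = 4.501 + (0.1434 − 4.501)·e^(−61.89/29.6733) = 4.501 + (-4.35760)·0.124219 = 3.95970 mg/L.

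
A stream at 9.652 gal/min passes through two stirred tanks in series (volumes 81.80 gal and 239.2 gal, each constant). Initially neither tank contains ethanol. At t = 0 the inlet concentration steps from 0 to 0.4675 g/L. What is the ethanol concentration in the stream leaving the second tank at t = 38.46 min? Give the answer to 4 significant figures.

Time constants: τᵢ = Vᵢ/Q for each well-mixed tank.
τ₁ = 81.80/9.652 = 8.47493 min; τ₂ = 239.2/9.652 = 24.7824 min.
Tank 1: C₁ = C_in(1 − e^(−t/τ₁)). Tank 2 (τ₁ ≠ τ₂): C₂ = C_in[1 − (τ₁ e^(−t/τ₁) − τ₂ e^(−t/τ₂))/(τ₁ − τ₂)].
At t = 38.46: e^(−t/τ₁) = 0.0106938, e^(−t/τ₂) = 0.211844.
C₂ = 0.4675·[1 − (8.47493·0.0106938 − 24.7824·0.211844)/(-16.3075)] = 0.4675·0.683620 = 0.319592 g/L.

0.3196 g/L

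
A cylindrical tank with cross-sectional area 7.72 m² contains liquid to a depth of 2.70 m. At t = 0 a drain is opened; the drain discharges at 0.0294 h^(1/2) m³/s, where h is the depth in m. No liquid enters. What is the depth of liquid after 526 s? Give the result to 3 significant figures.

A dh/dt = −Q_out = −0.0294 √h.
Separate and integrate: 2(√h − √h₀) = −(0.0294/A) t.
√h = √2.70 − 0.0294·526/(2·7.72) = 1.6432 − 1.0016 = 0.64159.
h = 0.64159² = 0.41163 m.

0.412 m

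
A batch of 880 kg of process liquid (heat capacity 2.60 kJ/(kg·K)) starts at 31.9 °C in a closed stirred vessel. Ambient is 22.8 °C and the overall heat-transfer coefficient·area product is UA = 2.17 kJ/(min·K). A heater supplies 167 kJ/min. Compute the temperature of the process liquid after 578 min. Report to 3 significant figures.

Lumped-capacitance energy balance: M c_p dT/dt = UA(T_amb − T) + Q̇.
dT/dt = (T_ss − T)/τ with T_ss = T_amb + Q̇/UA = 22.8 + 167/2.17 = 99.759 °C, τ = M c_p/UA = 880·2.60/2.17 = 1054.4 min.
Integrating: T(t) = T_ss + (T₀ − T_ss) e^(−t/τ).
T(578) = 99.759 + (-67.859)·0.57799 = 60.537 °C.

60.5 °C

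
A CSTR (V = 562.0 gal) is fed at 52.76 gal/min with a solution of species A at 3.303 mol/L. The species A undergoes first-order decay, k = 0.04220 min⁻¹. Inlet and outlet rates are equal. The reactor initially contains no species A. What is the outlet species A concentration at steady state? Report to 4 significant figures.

2.279 mol/L

Accumulation = in − out − consumed: V dC/dt = Q C_in − Q C − k V C.
Steady state (dC/dt = 0): C_ss = Q C_in/(Q + kV) = C_in/(1 + kV/Q).
C_ss = 52.76·3.303/(52.76 + 0.04220·562.0) = 174.266/76.4764 = 2.27869 mol/L.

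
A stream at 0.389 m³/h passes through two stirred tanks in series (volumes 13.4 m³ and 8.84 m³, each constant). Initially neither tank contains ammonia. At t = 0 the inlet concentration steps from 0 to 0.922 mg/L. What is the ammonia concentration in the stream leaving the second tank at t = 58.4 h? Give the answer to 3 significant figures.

Each tank obeys Vᵢ dCᵢ/dt = Q(Cᵢ₋₁ − Cᵢ), so τᵢ = Vᵢ/Q.
τ₁ = 13.4/0.389 = 34.447 h; τ₂ = 8.84/0.389 = 22.725 h.
Tank 1: C₁ = C_in(1 − e^(−t/τ₁)). Tank 2 (τ₁ ≠ τ₂): C₂ = C_in[1 − (τ₁ e^(−t/τ₁) − τ₂ e^(−t/τ₂))/(τ₁ − τ₂)].
At t = 58.4: e^(−t/τ₁) = 0.18354, e^(−t/τ₂) = 0.076546.
C₂ = 0.922·[1 − (34.447·0.18354 − 22.725·0.076546)/(11.722)] = 0.922·0.60905 = 0.56155 mg/L.

0.562 mg/L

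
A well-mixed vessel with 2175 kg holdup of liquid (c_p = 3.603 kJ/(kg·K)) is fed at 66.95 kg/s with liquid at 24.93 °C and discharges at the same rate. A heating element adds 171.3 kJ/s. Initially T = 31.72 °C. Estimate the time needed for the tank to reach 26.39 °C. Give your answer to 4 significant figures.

67.99 s

M c_p dT/dt = ṁ c_p (T_in − T) + Q̇.
τ = M/ṁ = 32.4869 s; T_ss = T_in + Q̇/(ṁ c_p) = 25.6401 °C.
T(t) = T_ss + (T₀ − T_ss) e^(−t/τ). Set T = 26.39:
e^(−t/τ) = (26.39 − 25.6401)/(31.72 − 25.6401) = 0.123335
t = −32.4869 · ln(0.123335) = 67.9902 s.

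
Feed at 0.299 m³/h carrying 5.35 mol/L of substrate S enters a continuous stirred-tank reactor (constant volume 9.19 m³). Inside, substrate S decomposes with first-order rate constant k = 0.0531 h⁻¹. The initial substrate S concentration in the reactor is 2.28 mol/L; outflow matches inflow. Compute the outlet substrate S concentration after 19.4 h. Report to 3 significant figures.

Accumulation = in − out − consumed: V dC/dt = Q C_in − Q C − k V C.
dC/dt = (Q/V) C_in − (Q/V + k) C; effective rate a = Q/V + k = 0.032535 + 0.0531 = 0.085635 h⁻¹.
C_ss = Q C_in/(Q + kV) = 2.0326 mol/L; C(t) = C_ss + (C₀ − C_ss) e^(−a t).
C(19.4) = 2.0326 + (0.24738)·e^(−0.085635·19.4) = 2.0326 + (0.24738)·0.18989 = 2.0796 mol/L.

2.08 mol/L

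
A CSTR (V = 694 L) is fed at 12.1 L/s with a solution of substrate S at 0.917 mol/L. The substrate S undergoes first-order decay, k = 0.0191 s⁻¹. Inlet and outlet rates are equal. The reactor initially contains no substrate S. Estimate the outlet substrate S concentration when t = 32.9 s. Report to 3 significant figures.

0.306 mol/L

Species balance: V dC/dt = Q C_in − Q C − k V C.
This is linear with rate a = Q/V + k = 0.036535 s⁻¹.
C_ss = Q C_in/(Q + kV) = 0.43761 mol/L; C(t) = C_ss + (C₀ − C_ss) e^(−a t).
C(32.9) = 0.43761 + (-0.43761)·e^(−0.036535·32.9) = 0.43761 + (-0.43761)·0.30059 = 0.30607 mol/L.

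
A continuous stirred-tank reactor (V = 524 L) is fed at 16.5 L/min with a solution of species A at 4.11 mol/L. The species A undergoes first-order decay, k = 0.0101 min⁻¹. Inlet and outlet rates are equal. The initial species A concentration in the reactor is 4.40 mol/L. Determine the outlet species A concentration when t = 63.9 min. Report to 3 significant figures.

3.20 mol/L

V dC/dt = Q(C_in − C) − k V C.
This is linear with rate a = Q/V + k = 0.041589 min⁻¹.
C_ss = Q C_in/(Q + kV) = 3.1119 mol/L; C(t) = C_ss + (C₀ − C_ss) e^(−a t).
C(63.9) = 3.1119 + (1.2881)·e^(−0.041589·63.9) = 3.1119 + (1.2881)·0.070123 = 3.2022 mol/L.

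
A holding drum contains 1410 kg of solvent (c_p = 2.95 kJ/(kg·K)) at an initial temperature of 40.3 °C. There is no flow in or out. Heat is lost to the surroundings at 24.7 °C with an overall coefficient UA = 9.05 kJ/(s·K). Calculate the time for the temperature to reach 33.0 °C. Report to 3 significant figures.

Lumped-capacitance energy balance: M c_p dT/dt = UA(T_amb − T).
τ = M c_p/UA = 459.61 s; T_ss = T_amb = 24.700 °C.
T(t) = T_ss + (T₀ − T_ss)e^(−t/τ); set T = 33.0:
t = −τ ln[(T − T_ss)/(T₀ − T_ss)] = −459.61 · ln(0.53205) = 290.02 s.

290 s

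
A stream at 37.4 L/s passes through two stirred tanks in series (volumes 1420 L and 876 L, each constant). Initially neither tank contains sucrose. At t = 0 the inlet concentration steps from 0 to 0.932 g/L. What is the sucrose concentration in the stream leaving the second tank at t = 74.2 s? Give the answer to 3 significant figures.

0.651 g/L

Species balance on tank i: dCᵢ/dt = (Cᵢ₋₁ − Cᵢ)/τᵢ with τᵢ = Vᵢ/Q.
τ₁ = 1420/37.4 = 37.968 s; τ₂ = 876/37.4 = 23.422 s.
Solving the cascade with C₁(0)=C₂(0)=0 gives C₂(t) = C_in[1 − (τ₁ e^(−t/τ₁) − τ₂ e^(−t/τ₂))/(τ₁ − τ₂)].
At t = 74.2: e^(−t/τ₁) = 0.14167, e^(−t/τ₂) = 0.042092.
C₂ = 0.932·[1 − (37.968·0.14167 − 23.422·0.042092)/(14.545)] = 0.932·0.69799 = 0.65053 g/L.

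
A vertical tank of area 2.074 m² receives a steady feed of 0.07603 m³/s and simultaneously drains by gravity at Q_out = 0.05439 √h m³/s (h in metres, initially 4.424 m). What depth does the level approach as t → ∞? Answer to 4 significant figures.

1.954 m

A dh/dt = Q_in − 0.05439 √h. Steady state requires inflow = outflow:
Q_in = 0.05439 √h_ss ⇒ √h_ss = 0.07603/0.05439 = 1.39787.
h_ss = 1.39787² = 1.95403 m. (Since h₀ = 4.424 m > h_ss, the level will fall toward this value.)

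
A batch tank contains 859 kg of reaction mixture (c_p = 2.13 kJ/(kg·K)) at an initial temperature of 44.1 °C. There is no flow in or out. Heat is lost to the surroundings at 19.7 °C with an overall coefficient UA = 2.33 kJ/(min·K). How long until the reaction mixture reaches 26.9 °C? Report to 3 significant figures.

Heat balance on the well-mixed liquid: M c_p dT/dt = −UA(T − T_amb).
τ = M c_p/UA = 785.27 min; T_ss = T_amb = 19.700 °C.
T(t) = T_ss + (T₀ − T_ss)e^(−t/τ); set T = 26.9:
t = −τ ln[(T − T_ss)/(T₀ − T_ss)] = −785.27 · ln(0.29508) = 958.42 min.

958 min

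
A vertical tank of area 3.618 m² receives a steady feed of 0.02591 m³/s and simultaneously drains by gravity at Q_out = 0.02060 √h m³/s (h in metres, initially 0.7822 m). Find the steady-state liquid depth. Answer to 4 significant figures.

A dh/dt = Q_in − 0.02060 √h. Steady state requires inflow = outflow:
Q_in = 0.02060 √h_ss ⇒ √h_ss = 0.02591/0.02060 = 1.25777.
h_ss = 1.25777² = 1.58198 m. (Since h₀ = 0.7822 m < h_ss, the level will rise toward this value.)

1.582 m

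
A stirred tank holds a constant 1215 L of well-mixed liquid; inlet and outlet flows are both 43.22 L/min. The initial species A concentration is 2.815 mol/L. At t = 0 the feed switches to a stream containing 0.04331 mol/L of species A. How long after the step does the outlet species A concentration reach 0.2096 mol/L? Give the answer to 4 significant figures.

79.09 min

Species balance: V dC/dt = Q(C_in − C) ⇒ τ = V/Q = 28.1120 min.
C(t) = C_in + (C₀ − C_in) e^(−t/τ). Set C = 0.2096 and solve for t:
e^(−t/τ) = (C − C_in)/(C₀ − C_in) = (0.2096 − 0.04331)/(2.815 − 0.04331) = 0.0599959
t = −τ ln(…) = 28.1120 × 2.81348 = 79.0925 min.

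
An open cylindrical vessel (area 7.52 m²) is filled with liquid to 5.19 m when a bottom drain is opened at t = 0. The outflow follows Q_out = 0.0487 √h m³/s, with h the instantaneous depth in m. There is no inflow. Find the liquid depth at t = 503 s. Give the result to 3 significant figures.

With no inflow, A dh/dt = −0.0487 √h.
Separate and integrate: 2(√h − √h₀) = −(0.0487/A) t.
√h = √5.19 − 0.0487·503/(2·7.52) = 2.2782 − 1.6287 = 0.64943.
h = 0.64943² = 0.42176 m.

0.422 m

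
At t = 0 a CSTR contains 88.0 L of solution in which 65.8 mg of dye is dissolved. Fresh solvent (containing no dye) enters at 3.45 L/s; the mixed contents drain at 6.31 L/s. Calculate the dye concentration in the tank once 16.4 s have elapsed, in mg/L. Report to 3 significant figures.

Let m(t) be the amount of dye. Volume: V(t) = V₀ + (Q_in − Q_out) t = 88.0 − 2.8600 t; V(16.4) = 41.096 L.
Solute balance: dm/dt = 0 − Q_out C = −Q_out m/V(t).
dm/m = −Q_out dt/(V₀ − 2.8600 t); integrating gives ln(m/m₀) = −(Q_out/(Q_in−Q_out)) ln(V/V₀).
m = m₀ (V₀/V)^(Q_out/(Q_in−Q_out)) = 65.8 × (88.0/41.096)^(-2.2063) = 12.264 mg.
C = m/V = 12.264/41.096 = 0.29843 mg/L.

0.298 mg/L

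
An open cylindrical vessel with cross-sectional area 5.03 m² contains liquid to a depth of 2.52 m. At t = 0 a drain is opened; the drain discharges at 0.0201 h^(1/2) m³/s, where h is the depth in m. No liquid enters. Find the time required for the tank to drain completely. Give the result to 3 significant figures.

795 s

With no inflow, A dh/dt = −0.0201 √h.
∫ h^(−1/2) dh = −(0.0201/A) ∫ dt, giving 2√h = 2√h₀ − (0.0201/A) t.
Set h = 0: 2√h₀ = (0.0201/A) t_empty ⇒ t_empty = 2A√h₀/0.0201.
t_empty = 2·5.03·√2.52/0.0201 = 10.060·1.5875/0.0201 = 794.52 s.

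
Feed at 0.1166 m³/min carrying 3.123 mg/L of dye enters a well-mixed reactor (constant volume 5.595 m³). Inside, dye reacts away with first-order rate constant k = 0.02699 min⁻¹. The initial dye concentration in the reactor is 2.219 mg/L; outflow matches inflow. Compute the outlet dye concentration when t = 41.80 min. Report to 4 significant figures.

V dC/dt = Q(C_in − C) − k V C.
dC/dt = (Q/V) C_in − (Q/V + k) C; effective rate a = Q/V + k = 0.0208400 + 0.02699 = 0.0478300 min⁻¹.
C_ss = Q C_in/(Q + kV) = 1.36072 mg/L; C(t) = C_ss + (C₀ − C_ss) e^(−a t).
C(41.80) = 1.36072 + (0.858277)·e^(−0.0478300·41.80) = 1.36072 + (0.858277)·0.135431 = 1.47696 mg/L.

1.477 mg/L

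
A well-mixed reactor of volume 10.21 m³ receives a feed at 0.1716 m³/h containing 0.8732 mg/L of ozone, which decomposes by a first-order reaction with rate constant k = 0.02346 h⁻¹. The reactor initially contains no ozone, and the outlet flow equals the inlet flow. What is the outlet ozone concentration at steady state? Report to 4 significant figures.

Accumulation = in − out − consumed: V dC/dt = Q C_in − Q C − k V C.
Steady state (dC/dt = 0): C_ss = Q C_in/(Q + kV) = C_in/(1 + kV/Q).
C_ss = 0.1716·0.8732/(0.1716 + 0.02346·10.21) = 0.149841/0.411127 = 0.364465 mg/L.

0.3645 mg/L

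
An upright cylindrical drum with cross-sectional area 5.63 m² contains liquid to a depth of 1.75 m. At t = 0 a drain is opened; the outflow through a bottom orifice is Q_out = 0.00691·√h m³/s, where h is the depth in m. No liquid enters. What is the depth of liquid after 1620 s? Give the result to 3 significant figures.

0.108 m

A dh/dt = −Q_out = −0.00691 √h.
∫ h^(−1/2) dh = −(0.00691/A) ∫ dt, giving 2√h = 2√h₀ − (0.00691/A) t.
√h = √1.75 − 0.00691·1620/(2·5.63) = 1.3229 − 0.99416 = 0.32872.
h = 0.32872² = 0.10806 m.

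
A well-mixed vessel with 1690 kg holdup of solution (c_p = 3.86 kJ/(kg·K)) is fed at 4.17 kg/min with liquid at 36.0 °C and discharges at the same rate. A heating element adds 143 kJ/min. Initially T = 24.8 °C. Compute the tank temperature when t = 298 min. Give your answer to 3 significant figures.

Heat balance on the well-mixed liquid: M c_p dT/dt = ṁ c_p (T_in − T) + 143.
τ = M/ṁ = 405.28 min; T_ss = T_in + Q̇/(ṁ c_p) = 36.0 + 143/(4.17·3.86) = 44.884 °C.
Solution: T(t) = T_ss + (T₀ − T_ss) e^(−t/τ).
T(298) = 44.884 + (-20.084)·e^(−298/405.28) = 44.884 + (-20.084)·0.47936 = 35.257 °C.

35.3 °C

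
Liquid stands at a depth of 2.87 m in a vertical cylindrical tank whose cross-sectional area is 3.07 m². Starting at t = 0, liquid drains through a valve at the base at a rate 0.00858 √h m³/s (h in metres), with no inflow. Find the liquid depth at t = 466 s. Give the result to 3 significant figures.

With no inflow, A dh/dt = −0.00858 √h.
Separate and integrate: 2(√h − √h₀) = −(0.00858/A) t.
√h = √2.87 − 0.00858·466/(2·3.07) = 1.6941 − 0.65119 = 1.0429.
h = 1.0429² = 1.0877 m.

1.09 m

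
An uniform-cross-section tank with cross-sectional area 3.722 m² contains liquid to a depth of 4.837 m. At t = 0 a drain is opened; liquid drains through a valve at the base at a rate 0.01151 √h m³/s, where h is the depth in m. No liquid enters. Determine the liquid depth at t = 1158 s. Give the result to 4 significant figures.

0.1671 m

With no inflow, A dh/dt = −0.01151 √h.
Separate and integrate: 2(√h − √h₀) = −(0.01151/A) t.
√h = √4.837 − 0.01151·1158/(2·3.722) = 2.19932 − 1.79051 = 0.408805.
h = 0.408805² = 0.167121 m.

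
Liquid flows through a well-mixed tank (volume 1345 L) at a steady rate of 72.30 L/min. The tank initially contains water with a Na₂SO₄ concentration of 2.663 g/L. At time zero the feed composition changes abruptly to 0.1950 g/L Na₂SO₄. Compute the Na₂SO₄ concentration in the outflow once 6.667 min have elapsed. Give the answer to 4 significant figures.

Accumulation = in − out for the solute gives V dC/dt = Q(C_in − C).
Time constant τ = V/Q = 1345/72.30 = 18.6030 min.
This is linear first-order; C(t) = C_in + (C₀ − C_in) e^(−t/τ).
C(6.667) = 0.1950 + (2.663 − 0.1950)·e^(−6.667/18.6030) = 0.1950 + (2.46800)·0.698806 = 1.91965 g/L.

1.920 g/L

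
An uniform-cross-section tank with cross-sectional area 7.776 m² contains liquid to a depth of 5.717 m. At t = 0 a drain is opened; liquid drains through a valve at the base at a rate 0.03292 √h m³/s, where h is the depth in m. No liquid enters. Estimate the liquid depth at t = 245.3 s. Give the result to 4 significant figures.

A dh/dt = −Q_out = −0.03292 √h.
This is separable: 2 d(√h)/dt = −0.03292/A, so √h = √h₀ − (0.03292/(2A)) t.
√h = √5.717 − 0.03292·245.3/(2·7.776) = 2.39102 − 0.519244 = 1.87178.
h = 1.87178² = 3.50357 m.

3.504 m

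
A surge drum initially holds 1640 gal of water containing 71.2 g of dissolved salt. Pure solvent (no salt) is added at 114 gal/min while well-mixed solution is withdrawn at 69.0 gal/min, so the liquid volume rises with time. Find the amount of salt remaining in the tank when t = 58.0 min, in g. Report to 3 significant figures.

Total volume: dV/dt = Q_in − Q_out = 45.000 gal/min, so V(t) = 1640 + 45.000 t and V(58.0) = 4250.0 gal.
Solute balance: dm/dt = 0 − Q_out C = −Q_out m/V(t).
dm/m = −Q_out dt/(V₀ + 45.000 t); integrating gives ln(m/m₀) = −(Q_out/(Q_in−Q_out)) ln(V/V₀).
m = m₀ (V₀/V)^(Q_out/(Q_in−Q_out)) = 71.2 × (1640/4250.0)^(1.5333) = 16.534 g.

16.5 g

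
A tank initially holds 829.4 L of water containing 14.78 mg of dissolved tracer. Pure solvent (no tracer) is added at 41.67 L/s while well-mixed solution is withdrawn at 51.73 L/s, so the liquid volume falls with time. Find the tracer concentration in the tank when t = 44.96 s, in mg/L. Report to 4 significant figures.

Total volume: dV/dt = Q_in − Q_out = -10.0600 L/s, so V(t) = 829.4 − 10.0600 t and V(44.96) = 377.102 L.
Species balance (pure solvent in): dm/dt = −Q_out · m/V(t).
dm/m = −Q_out dt/(V₀ − 10.0600 t); integrating gives ln(m/m₀) = −(Q_out/(Q_in−Q_out)) ln(V/V₀).
m = m₀ (V₀/V)^(Q_out/(Q_in−Q_out)) = 14.78 × (829.4/377.102)^(-5.14215) = 0.256740 mg.
C = m/V = 0.256740/377.102 = 0.000680822 mg/L.

0.0006808 mg/L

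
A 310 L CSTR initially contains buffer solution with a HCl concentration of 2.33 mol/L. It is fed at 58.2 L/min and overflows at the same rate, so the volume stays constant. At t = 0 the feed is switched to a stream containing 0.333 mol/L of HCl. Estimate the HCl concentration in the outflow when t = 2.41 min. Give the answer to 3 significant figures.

Species balance on the tank: V dC/dt = Q(C_in − C).
So dC/dt = (C_in − C)/τ with τ = V/Q = 310/58.2 = 5.3265 min.
This is linear first-order; C(t) = C_in + (C₀ − C_in) e^(−t/τ).
C(2.41) = 0.333 + (2.33 − 0.333)·e^(−2.41/5.3265) = 0.333 + (1.9970)·0.63606 = 1.6032 mol/L.

1.60 mol/L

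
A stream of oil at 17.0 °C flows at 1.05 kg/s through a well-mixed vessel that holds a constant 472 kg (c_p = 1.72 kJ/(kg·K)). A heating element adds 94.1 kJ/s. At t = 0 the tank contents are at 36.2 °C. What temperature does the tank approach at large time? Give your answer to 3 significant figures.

69.1 °C

M c_p dT/dt = ṁ c_p (T_in − T) + Q̇.
At steady state dT/dt = 0 ⇒ T_ss = T_in + Q̇/(ṁ c_p) = 17.0 + 94.1/(1.05·1.72) = 69.104 °C.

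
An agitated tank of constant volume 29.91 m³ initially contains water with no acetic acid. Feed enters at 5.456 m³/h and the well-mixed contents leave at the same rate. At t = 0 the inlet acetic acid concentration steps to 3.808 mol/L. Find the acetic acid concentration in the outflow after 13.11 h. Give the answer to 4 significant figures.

3.460 mol/L

Transient balance on the dissolved component: V dC/dt = Q(C_in − C).
Time constant τ = V/Q = 29.91/5.456 = 5.48204 h.
Integrating: C(t) = C_in + (C₀ − C_in) e^(−t/τ).
C(13.11) = 3.808 + (0 − 3.808)·e^(−13.11/5.48204) = 3.808 + (-3.80800)·0.0914973 = 3.45958 mol/L.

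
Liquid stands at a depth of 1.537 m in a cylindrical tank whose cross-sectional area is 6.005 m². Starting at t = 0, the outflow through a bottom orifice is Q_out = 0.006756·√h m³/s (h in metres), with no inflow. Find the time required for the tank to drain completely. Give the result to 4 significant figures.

A dh/dt = −Q_out = −0.006756 √h.
∫ h^(−1/2) dh = −(0.006756/A) ∫ dt, giving 2√h = 2√h₀ − (0.006756/A) t.
Set h = 0: 2√h₀ = (0.006756/A) t_empty ⇒ t_empty = 2A√h₀/0.006756.
t_empty = 2·6.005·√1.537/0.006756 = 12.0100·1.23976/0.006756 = 2203.89 s.

2204 s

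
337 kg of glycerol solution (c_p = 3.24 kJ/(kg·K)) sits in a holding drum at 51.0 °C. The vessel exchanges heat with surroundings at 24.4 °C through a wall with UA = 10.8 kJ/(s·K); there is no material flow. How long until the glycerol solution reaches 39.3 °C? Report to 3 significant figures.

Lumped-capacitance energy balance: M c_p dT/dt = UA(T_amb − T).
τ = M c_p/UA = 101.10 s; T_ss = T_amb = 24.400 °C.
T(t) = T_ss + (T₀ − T_ss)e^(−t/τ); set T = 39.3:
t = −τ ln[(T − T_ss)/(T₀ − T_ss)] = −101.10 · ln(0.56015) = 58.593 s.

58.6 s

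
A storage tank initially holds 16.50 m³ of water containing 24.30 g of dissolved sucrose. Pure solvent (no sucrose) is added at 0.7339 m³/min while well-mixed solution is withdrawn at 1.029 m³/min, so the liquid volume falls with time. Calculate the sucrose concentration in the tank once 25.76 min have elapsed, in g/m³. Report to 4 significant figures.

Let m(t) be the amount of sucrose. Volume: V(t) = V₀ + (Q_in − Q_out) t = 16.50 − 0.295100 t; V(25.76) = 8.89822 m³.
Solute balance: dm/dt = 0 − Q_out C = −Q_out m/V(t).
Separate: dm/m = −Q_out dt/V(t) ⇒ ln(m/m₀) = −(Q_out/(Q_in−Q_out)) ln(V/V₀).
m = m₀ (V₀/V)^(Q_out/(Q_in−Q_out)) = 24.30 × (16.50/8.89822)^(-3.48695) = 2.82145 g.
C = m/V = 2.82145/8.89822 = 0.317081 g/m³.

0.3171 g/m³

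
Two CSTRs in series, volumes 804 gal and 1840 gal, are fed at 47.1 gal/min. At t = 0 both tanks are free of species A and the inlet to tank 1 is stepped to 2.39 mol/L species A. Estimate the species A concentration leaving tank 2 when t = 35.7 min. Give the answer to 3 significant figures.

0.917 mol/L

Time constants: τᵢ = Vᵢ/Q for each well-mixed tank.
τ₁ = 804/47.1 = 17.070 min; τ₂ = 1840/47.1 = 39.066 min.
Solving the cascade with C₁(0)=C₂(0)=0 gives C₂(t) = C_in[1 − (τ₁ e^(−t/τ₁) − τ₂ e^(−t/τ₂))/(τ₁ − τ₂)].
At t = 35.7: e^(−t/τ₁) = 0.12352, e^(−t/τ₂) = 0.40098.
C₂ = 2.39·[1 − (17.070·0.12352 − 39.066·0.40098)/(-21.996)] = 2.39·0.38369 = 0.91702 mol/L.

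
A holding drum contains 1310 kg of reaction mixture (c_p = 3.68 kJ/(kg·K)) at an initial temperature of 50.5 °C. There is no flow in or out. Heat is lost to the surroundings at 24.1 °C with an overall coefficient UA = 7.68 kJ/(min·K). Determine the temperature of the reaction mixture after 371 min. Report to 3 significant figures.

Lumped-capacitance energy balance: M c_p dT/dt = UA(T_amb − T).
dT/dt = (T_ss − T)/τ with T_ss = T_amb = 24.100 °C, τ = M c_p/UA = 1310·3.68/7.68 = 627.71 min.
T approaches T_ss exponentially: T(t) = T_ss + (T₀ − T_ss) e^(−t/τ).
T(371) = 24.100 + (26.400)·0.55375 = 38.719 °C.

38.7 °C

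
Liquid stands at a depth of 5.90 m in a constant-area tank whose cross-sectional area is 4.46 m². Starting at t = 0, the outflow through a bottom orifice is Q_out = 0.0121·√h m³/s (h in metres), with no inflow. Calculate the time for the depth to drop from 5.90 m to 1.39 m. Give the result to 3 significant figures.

921 s

Unsteady balance on liquid volume: A dh/dt = −0.0121 √h.
This is separable: 2 d(√h)/dt = −0.0121/A, so √h = √h₀ − (0.0121/(2A)) t.
t = 2A(√h₀ − √h)/0.0121 = 2·4.46·(√5.90 − √1.39)/0.0121
  = 8.9200 × (2.4290 − 1.1790) / 0.0121 = 921.49 s.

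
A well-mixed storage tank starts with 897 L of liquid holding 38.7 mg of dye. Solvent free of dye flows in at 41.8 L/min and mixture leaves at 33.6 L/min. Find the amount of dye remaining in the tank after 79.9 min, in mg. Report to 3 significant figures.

4.09 mg

Let m(t) be the amount of dye. Volume: V(t) = V₀ + (Q_in − Q_out) t = 897 + 8.2000 t; V(79.9) = 1552.2 L.
No dye enters, so dm/dt = −Q_out · (m/V).
dm/m = −Q_out dt/(V₀ + 8.2000 t); integrating gives ln(m/m₀) = −(Q_out/(Q_in−Q_out)) ln(V/V₀).
m = m₀ (V₀/V)^(Q_out/(Q_in−Q_out)) = 38.7 × (897/1552.2)^(4.0976) = 4.0915 mg.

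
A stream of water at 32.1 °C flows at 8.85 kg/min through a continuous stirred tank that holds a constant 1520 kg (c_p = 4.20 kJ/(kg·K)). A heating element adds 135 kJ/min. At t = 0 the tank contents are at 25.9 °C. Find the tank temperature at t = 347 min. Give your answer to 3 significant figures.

Energy balance: M c_p dT/dt = ṁ c_p (T_in − T) + 135.
Rearrange: dT/dt = (T_ss − T)/τ with τ = M/ṁ = 171.75 min and T_ss = T_in + Q̇/(ṁ c_p) = 35.732 °C.
This is linear first-order; T(t) = T_ss + (T₀ − T_ss) e^(−t/τ).
T(347) = 35.732 + (-9.8320)·e^(−347/171.75) = 35.732 + (-9.8320)·0.13261 = 34.428 °C.

34.4 °C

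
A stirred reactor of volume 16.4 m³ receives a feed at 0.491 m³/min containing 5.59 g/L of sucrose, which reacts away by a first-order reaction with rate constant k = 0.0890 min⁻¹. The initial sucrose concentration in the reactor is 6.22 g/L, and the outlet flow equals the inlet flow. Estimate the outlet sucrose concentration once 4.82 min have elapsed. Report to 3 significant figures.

V dC/dt = Q(C_in − C) − k V C.
dC/dt = (Q/V) C_in − (Q/V + k) C; effective rate a = Q/V + k = 0.029939 + 0.0890 = 0.11894 min⁻¹.
C_ss = Q C_in/(Q + kV) = 1.4071 g/L; C(t) = C_ss + (C₀ − C_ss) e^(−a t).
C(4.82) = 1.4071 + (4.8129)·e^(−0.11894·4.82) = 1.4071 + (4.8129)·0.56367 = 4.1200 g/L.

4.12 g/L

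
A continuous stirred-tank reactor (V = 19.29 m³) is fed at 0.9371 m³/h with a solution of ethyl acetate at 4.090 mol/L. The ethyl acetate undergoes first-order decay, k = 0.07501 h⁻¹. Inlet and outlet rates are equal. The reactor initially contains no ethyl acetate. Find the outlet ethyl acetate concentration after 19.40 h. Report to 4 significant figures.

1.461 mol/L

Accumulation = in − out − consumed: V dC/dt = Q C_in − Q C − k V C.
This is linear with rate a = Q/V + k = 0.123590 h⁻¹.
C_ss = Q C_in/(Q + kV) = 1.60766 mol/L; C(t) = C_ss + (C₀ − C_ss) e^(−a t).
C(19.40) = 1.60766 + (-1.60766)·e^(−0.123590·19.40) = 1.60766 + (-1.60766)·0.0909325 = 1.46147 mol/L.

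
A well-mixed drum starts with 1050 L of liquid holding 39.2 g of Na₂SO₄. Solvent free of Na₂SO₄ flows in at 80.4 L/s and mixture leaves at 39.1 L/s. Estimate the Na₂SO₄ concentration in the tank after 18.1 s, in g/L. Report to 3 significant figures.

Total volume: dV/dt = Q_in − Q_out = 41.300 L/s, so V(t) = 1050 + 41.300 t and V(18.1) = 1797.5 L.
Species balance (pure solvent in): dm/dt = −Q_out · m/V(t).
Separate: dm/m = −Q_out dt/V(t) ⇒ ln(m/m₀) = −(Q_out/(Q_in−Q_out)) ln(V/V₀).
m = m₀ (V₀/V)^(Q_out/(Q_in−Q_out)) = 39.2 × (1050/1797.5)^(0.94673) = 23.563 g.
C = m/V = 23.563/1797.5 = 0.013109 g/L.

0.0131 g/L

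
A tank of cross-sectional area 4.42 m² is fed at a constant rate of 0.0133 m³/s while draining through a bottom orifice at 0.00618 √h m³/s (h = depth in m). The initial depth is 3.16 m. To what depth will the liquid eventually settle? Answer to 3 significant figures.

Level balance: A dh/dt = 0.0133 − 0.00618 √h. Setting dh/dt = 0:
Q_in = 0.00618 √h_ss ⇒ √h_ss = 0.0133/0.00618 = 2.1521.
h_ss = 2.1521² = 4.6315 m. (Since h₀ = 3.16 m < h_ss, the level will rise toward this value.)

4.63 m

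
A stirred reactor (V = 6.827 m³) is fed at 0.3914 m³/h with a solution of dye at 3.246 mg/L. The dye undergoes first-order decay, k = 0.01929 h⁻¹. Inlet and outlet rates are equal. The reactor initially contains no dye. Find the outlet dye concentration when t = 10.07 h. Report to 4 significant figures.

1.306 mg/L

Species balance: V dC/dt = Q C_in − Q C − k V C.
dC/dt = (Q/V) C_in − (Q/V + k) C; effective rate a = Q/V + k = 0.0573312 + 0.01929 = 0.0766212 h⁻¹.
C_ss = Q C_in/(Q + kV) = 2.42879 mg/L; C(t) = C_ss + (C₀ − C_ss) e^(−a t).
C(10.07) = 2.42879 + (-2.42879)·e^(−0.0766212·10.07) = 2.42879 + (-2.42879)·0.462284 = 1.30600 mg/L.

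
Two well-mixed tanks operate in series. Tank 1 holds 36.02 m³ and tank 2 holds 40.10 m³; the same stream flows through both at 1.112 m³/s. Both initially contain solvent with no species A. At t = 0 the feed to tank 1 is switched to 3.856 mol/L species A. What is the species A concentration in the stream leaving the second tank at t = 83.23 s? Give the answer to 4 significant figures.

2.694 mol/L

Each tank obeys Vᵢ dCᵢ/dt = Q(Cᵢ₋₁ − Cᵢ), so τᵢ = Vᵢ/Q.
τ₁ = 36.02/1.112 = 32.3921 s; τ₂ = 40.10/1.112 = 36.0612 s.
Solving the cascade with C₁(0)=C₂(0)=0 gives C₂(t) = C_in[1 − (τ₁ e^(−t/τ₁) − τ₂ e^(−t/τ₂))/(τ₁ − τ₂)].
At t = 83.23: e^(−t/τ₁) = 0.0765773, e^(−t/τ₂) = 0.0994576.
C₂ = 3.856·[1 − (32.3921·0.0765773 − 36.0612·0.0994576)/(-3.66906)] = 3.856·0.698545 = 2.69359 mol/L.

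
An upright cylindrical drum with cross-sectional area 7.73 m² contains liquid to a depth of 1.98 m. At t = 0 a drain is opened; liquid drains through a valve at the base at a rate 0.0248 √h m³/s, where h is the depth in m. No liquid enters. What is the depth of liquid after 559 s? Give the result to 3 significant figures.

0.261 m

Volume balance on the tank: A dh/dt = −0.0248 √h.
Separate and integrate: 2(√h − √h₀) = −(0.0248/A) t.
√h = √1.98 − 0.0248·559/(2·7.73) = 1.4071 − 0.89671 = 0.51041.
h = 0.51041² = 0.26052 m.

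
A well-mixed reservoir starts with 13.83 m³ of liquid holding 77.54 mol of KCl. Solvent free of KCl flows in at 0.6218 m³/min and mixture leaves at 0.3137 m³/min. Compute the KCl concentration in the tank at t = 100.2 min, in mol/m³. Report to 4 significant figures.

Let m(t) be the amount of KCl. Volume: V(t) = V₀ + (Q_in − Q_out) t = 13.83 + 0.308100 t; V(100.2) = 44.7016 m³.
Solute balance: dm/dt = 0 − Q_out C = −Q_out m/V(t).
dm/m = −Q_out dt/(V₀ + 0.308100 t); integrating gives ln(m/m₀) = −(Q_out/(Q_in−Q_out)) ln(V/V₀).
m = m₀ (V₀/V)^(Q_out/(Q_in−Q_out)) = 77.54 × (13.83/44.7016)^(1.01818) = 23.4836 mol.
C = m/V = 23.4836/44.7016 = 0.525340 mol/m³.

0.5253 mol/m³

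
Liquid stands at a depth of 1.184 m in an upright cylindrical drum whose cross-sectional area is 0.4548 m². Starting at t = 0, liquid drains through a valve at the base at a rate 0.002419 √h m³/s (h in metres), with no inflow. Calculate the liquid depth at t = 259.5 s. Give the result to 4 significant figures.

0.1584 m

Accumulation of liquid (constant cross-section A): A dh/dt = −0.002419 √h.
Separate and integrate: 2(√h − √h₀) = −(0.002419/A) t.
√h = √1.184 − 0.002419·259.5/(2·0.4548) = 1.08812 − 0.690117 = 0.398001.
h = 0.398001² = 0.158404 m.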